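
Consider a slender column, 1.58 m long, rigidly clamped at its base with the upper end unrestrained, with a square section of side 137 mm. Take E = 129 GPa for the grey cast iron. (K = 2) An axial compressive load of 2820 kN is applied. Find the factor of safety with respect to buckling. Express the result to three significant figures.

I = a⁴/12 = 137⁴/12 = 2.936×10^7 mm⁴
I = 2.936×10^7 mm⁴ = 2.936×10^-5 m⁴
Effective length L_e = K·L = 2 × 1.58 = 3.160 m
P_cr = π²EI / L_e² = π² × 129×10⁹ × 2.936×10^-5 / 3.160² = 3.743×10^6 N
Factor of safety n = P_cr / P = 3743.0 / 2820 = 1.33

n ≈ 1.33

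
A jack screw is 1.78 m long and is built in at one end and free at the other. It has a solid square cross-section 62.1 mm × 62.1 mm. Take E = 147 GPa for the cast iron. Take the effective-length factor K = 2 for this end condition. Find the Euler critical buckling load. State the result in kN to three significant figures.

P_cr ≈ 142 kN

I = a⁴/12 = 62.1⁴/12 = 1.239×10^6 mm⁴
I = 1.239×10^6 mm⁴ = 1.239×10^-6 m⁴
Effective length L_e = K·L = 2 × 1.78 = 3.560 m
P_cr = π²EI / L_e² = π² × 147×10⁹ × 1.239×10^-6 / 3.560² = 1.419×10^5 N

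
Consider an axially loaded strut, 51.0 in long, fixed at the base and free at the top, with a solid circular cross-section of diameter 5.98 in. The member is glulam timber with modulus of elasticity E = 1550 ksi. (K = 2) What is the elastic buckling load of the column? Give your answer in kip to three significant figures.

I = πd⁴/64 = π×5.98⁴/64 = 62.77 in⁴
Effective length L_e = K·L = 2 × 51.0 = 102.0 in
P_cr = π²EI / L_e² = π² × 1550×10³ × 62.77 / 102.0² = 9.230×10^4 lb

P_cr ≈ 92.3 kip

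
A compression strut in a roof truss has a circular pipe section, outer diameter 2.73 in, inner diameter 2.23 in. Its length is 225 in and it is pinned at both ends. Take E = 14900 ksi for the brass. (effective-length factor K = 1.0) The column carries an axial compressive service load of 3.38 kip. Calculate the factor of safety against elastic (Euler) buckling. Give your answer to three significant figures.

n ≈ 1.30

d_o = 2.73 in, d_i = 2.23 in
I = π(d_o⁴ − d_i⁴)/64 = π(2.73⁴ − 2.230⁴)/64 = 1.513 in⁴
Effective length L_e = K·L = 1 × 225 = 225.0 in
P_cr = π²EI / L_e² = π² × 14900×10³ × 1.513 / 225.0² = 4.394×10^3 lb
Factor of safety n = P_cr / P = 4.3941 / 3.38 = 1.30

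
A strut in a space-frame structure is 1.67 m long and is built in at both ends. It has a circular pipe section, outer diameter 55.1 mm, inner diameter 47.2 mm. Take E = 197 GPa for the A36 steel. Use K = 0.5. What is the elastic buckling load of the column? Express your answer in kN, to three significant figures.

d_o = 55.1 mm, d_i = 47.2 mm
I = π(d_o⁴ − d_i⁴)/64 = π(55.1⁴ − 47.20⁴)/64 = 2.088×10^5 mm⁴
I = 2.088×10^5 mm⁴ = 2.088×10^-7 m⁴
Effective length L_e = K·L = 0.5 × 1.67 = 0.8350 m
P_cr = π²EI / L_e² = π² × 197×10⁹ × 2.088×10^-7 / 0.8350² = 5.823×10^5 N

P_cr ≈ 582 kN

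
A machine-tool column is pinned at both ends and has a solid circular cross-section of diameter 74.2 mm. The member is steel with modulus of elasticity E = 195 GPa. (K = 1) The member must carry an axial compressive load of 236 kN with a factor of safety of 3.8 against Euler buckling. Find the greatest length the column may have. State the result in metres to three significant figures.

L_max ≈ 1.79 m

I = πd⁴/64 = π×74.2⁴/64 = 1.488×10^6 mm⁴
I = 1.488×10^-6 m⁴
Required critical load P_cr = n·P = 3.8 × 236 = 896.8 kN = 8.968×10^5 N
From P_cr = π²EI/(K·L)²:  L = (1/K)·√(π²EI/P_cr) = (1/1)·√(π²×1.95×10^11×1.488×10^-6/8.968×10^5)
L = 1.79 m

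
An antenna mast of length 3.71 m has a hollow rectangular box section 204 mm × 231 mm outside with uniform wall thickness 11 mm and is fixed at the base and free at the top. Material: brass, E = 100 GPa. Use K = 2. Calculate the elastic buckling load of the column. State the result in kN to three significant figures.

P_cr ≈ 1050 kN

Inner dimensions: h_i = 231 − 2×11 = 209.0 mm, b_i = 204 − 2×11 = 182.0 mm
Weak-axis I_min = (h_o·b_o³ − h_i·b_i³)/12 with b_o = 204, b_i = 182.0 mm (shorter outer/inner sides).
I_min = (231×204³ − 209.0×182.0³)/12 = 5.843×10^7 mm⁴
I = 5.843×10^7 mm⁴ = 5.843×10^-5 m⁴
Effective length L_e = K·L = 2 × 3.71 = 7.420 m
P_cr = π²EI / L_e² = π² × 100×10⁹ × 5.843×10^-5 / 7.420² = 1.047×10^6 N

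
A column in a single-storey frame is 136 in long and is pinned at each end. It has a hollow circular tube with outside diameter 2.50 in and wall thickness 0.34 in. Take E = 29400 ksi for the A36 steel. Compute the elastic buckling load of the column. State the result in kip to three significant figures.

P_cr ≈ 21.6 kip

Inner diameter d_i = 2.50 − 2×0.34 = 1.820 in
I = π(d_o⁴ − d_i⁴)/64 = π(2.50⁴ − 1.820⁴)/64 = 1.379 in⁴
Effective length L_e = K·L = 1 × 136 = 136.0 in
P_cr = π²EI / L_e² = π² × 29400×10³ × 1.379 / 136.0² = 2.163×10^4 lb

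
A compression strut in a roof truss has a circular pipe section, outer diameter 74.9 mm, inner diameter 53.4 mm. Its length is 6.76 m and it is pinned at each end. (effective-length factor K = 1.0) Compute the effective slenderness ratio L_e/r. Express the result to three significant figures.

λ ≈ 294

d_o = 74.9 mm, d_i = 53.4 mm
I = π(d_o⁴ − d_i⁴)/64 = π(74.9⁴ − 53.40⁴)/64 = 1.146×10^6 mm⁴
A = 2.166×10^3 mm²;  r_min = √(I/A) = √(1.146×10^6/2.166×10^3) = 23.00 mm
L_e = K·L = 1 × 6.76 m = 6.760 m = 6760.0 mm
λ = L_e / r_min = 6760.0 / 23.00 = 294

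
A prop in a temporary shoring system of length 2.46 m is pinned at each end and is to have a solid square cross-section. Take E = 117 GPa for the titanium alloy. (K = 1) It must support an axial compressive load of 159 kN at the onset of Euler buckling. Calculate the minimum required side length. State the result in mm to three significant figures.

L_e = K·L = 1 × 2.46 = 2.460 m
Required I = P_cr·L_e²/(π²E) = 1.590×10^5 × 2.460² / (π² × 1.17×10^11) = 8.333×10^-7 m⁴
I_req = 8.333×10^5 mm⁴
Solid square: I = a⁴/12  ⇒  a = (12I)^(1/4) = (12×8.333×10^5)^(1/4) = 56.2 mm

a ≈ 56.2 mm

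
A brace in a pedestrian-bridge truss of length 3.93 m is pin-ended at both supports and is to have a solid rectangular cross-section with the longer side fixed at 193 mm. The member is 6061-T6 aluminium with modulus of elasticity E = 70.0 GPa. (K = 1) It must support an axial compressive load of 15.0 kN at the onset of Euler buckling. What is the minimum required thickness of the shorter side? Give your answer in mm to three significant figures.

L_e = K·L = 1 × 3.93 = 3.930 m
Required I = P_cr·L_e²/(π²E) = 1.500×10^4 × 3.930² / (π² × 7.00×10^10) = 3.353×10^-7 m⁴
I_req = 3.353×10^5 mm⁴
Rectangle, weak axis: I_min = h·b³/12 with h = 193 mm fixed  ⇒  b = (12I/h)^(1/3) = 27.5 mm

b ≈ 27.5 mm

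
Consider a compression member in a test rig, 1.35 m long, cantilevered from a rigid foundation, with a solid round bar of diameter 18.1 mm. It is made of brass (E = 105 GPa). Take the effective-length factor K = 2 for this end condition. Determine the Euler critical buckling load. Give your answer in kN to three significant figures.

P_cr ≈ 0.749 kN

I = πd⁴/64 = π×18.1⁴/64 = 5.268×10^3 mm⁴
I = 5.268×10^3 mm⁴ = 5.268×10^-9 m⁴
Effective length L_e = K·L = 2 × 1.35 = 2.700 m
P_cr = π²EI / L_e² = π² × 105×10⁹ × 5.268×10^-9 / 2.700² = 748.9 N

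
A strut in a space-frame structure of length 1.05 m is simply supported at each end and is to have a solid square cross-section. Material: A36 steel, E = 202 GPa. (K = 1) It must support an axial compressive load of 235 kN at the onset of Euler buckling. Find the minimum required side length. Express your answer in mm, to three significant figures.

a ≈ 35.3 mm

L_e = K·L = 1 × 1.05 = 1.050 m
Required I = P_cr·L_e²/(π²E) = 2.350×10^5 × 1.050² / (π² × 2.02×10^11) = 1.300×10^-7 m⁴
I_req = 1.300×10^5 mm⁴
Solid square: I = a⁴/12  ⇒  a = (12I)^(1/4) = (12×1.300×10^5)^(1/4) = 35.3 mm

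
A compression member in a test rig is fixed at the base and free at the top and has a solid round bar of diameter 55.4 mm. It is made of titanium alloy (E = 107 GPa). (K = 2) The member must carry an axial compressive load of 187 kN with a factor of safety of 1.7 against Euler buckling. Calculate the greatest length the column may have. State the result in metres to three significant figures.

I = πd⁴/64 = π×55.4⁴/64 = 4.624×10^5 mm⁴
I = 4.624×10^-7 m⁴
Required critical load P_cr = n·P = 1.7 × 187 = 317.9 kN = 3.179×10^5 N
From P_cr = π²EI/(K·L)²:  L = (1/K)·√(π²EI/P_cr) = (1/2)·√(π²×1.07×10^11×4.624×10^-7/3.179×10^5)
L = 0.620 m

L_max ≈ 0.620 m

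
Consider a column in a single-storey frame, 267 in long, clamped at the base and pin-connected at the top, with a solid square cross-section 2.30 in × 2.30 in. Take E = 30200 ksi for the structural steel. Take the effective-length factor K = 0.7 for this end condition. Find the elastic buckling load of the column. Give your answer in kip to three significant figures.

P_cr ≈ 19.9 kip

I = a⁴/12 = 2.30⁴/12 = 2.332 in⁴
Effective length L_e = K·L = 0.7 × 267 = 186.9 in
P_cr = π²EI / L_e² = π² × 30200×10³ × 2.332 / 186.9² = 1.990×10^4 lb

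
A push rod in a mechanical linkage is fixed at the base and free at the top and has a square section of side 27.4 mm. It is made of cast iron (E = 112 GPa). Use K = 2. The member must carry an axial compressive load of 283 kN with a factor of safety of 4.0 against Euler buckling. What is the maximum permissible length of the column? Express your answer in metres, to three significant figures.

L_max ≈ 0.107 m

I = a⁴/12 = 27.4⁴/12 = 4.697×10^4 mm⁴
I = 4.697×10^-8 m⁴
Required critical load P_cr = n·P = 4.0 × 283 = 1132 kN = 1.132×10^6 N
From P_cr = π²EI/(K·L)²:  L = (1/K)·√(π²EI/P_cr) = (1/2)·√(π²×1.12×10^11×4.697×10^-8/1.132×10^6)
L = 0.107 m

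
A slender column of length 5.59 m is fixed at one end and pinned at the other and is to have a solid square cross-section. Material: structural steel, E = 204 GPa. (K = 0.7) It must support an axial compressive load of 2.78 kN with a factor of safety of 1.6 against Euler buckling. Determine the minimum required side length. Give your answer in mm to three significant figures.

a ≈ 25.2 mm

Required P_cr = n·P = 1.6 × 2.78 = 4.448 kN
L_e = K·L = 0.7 × 5.59 = 3.913 m
Required I = P_cr·L_e²/(π²E) = 4.448×10^3 × 3.913² / (π² × 2.04×10^11) = 3.383×10^-8 m⁴
I_req = 3.383×10^4 mm⁴
Solid square: I = a⁴/12  ⇒  a = (12I)^(1/4) = (12×3.383×10^4)^(1/4) = 25.2 mm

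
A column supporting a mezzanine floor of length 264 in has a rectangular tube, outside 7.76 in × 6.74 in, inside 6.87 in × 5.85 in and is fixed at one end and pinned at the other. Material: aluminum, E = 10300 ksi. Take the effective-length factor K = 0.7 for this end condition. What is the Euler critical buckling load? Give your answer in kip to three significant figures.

Weak-axis I_min = (h_o·b_o³ − h_i·b_i³)/12 with b_o = 6.74, b_i = 5.850 in (shorter outer/inner sides).
I_min = (7.76×6.74³ − 6.870×5.850³)/12 = 83.38 in⁴
Effective length L_e = K·L = 0.7 × 264 = 184.8 in
P_cr = π²EI / L_e² = π² × 10300×10³ × 83.38 / 184.8² = 2.482×10^5 lb

P_cr ≈ 248 kip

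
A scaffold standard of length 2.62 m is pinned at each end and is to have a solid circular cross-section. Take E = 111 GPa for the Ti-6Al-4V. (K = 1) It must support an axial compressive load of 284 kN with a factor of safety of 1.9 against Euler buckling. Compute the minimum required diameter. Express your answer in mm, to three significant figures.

d ≈ 91.1 mm

Required P_cr = n·P = 1.9 × 284 = 539.6 kN
L_e = K·L = 1 × 2.62 = 2.620 m
Required I = P_cr·L_e²/(π²E) = 5.396×10^5 × 2.620² / (π² × 1.11×10^11) = 3.381×10^-6 m⁴
I_req = 3.381×10^6 mm⁴
Solid circle: I = πd⁴/64  ⇒  d = (64I/π)^(1/4) = (64×3.381×10^6/π)^(1/4) = 91.1 mm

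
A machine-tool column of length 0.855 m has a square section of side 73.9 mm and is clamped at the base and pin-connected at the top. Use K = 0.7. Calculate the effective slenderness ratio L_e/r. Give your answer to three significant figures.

For a square r = a/√12 = 73.9/√12 = 21.33 mm
L_e = K·L = 0.7 × 0.855 m = 0.5985 m = 598.50 mm
λ = L_e / r_min = 598.50 / 21.33 = 28.1

λ ≈ 28.1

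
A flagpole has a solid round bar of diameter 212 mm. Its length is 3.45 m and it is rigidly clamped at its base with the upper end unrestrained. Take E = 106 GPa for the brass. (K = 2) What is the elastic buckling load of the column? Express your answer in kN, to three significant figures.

I = πd⁴/64 = π×212⁴/64 = 9.915×10^7 mm⁴
I = 9.915×10^7 mm⁴ = 9.915×10^-5 m⁴
Effective length L_e = K·L = 2 × 3.45 = 6.900 m
P_cr = π²EI / L_e² = π² × 106×10⁹ × 9.915×10^-5 / 6.900² = 2.179×10^6 N

P_cr ≈ 2180 kN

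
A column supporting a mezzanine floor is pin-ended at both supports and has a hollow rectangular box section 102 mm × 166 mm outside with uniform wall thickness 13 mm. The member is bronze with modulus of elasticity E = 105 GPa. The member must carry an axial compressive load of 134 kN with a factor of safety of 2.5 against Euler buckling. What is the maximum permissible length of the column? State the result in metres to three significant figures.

L_max ≈ 5.44 m

Inner dimensions: h_i = 166 − 2×13 = 140.0 mm, b_i = 102 − 2×13 = 76.00 mm
Weak-axis I_min = (h_o·b_o³ − h_i·b_i³)/12 with b_o = 102, b_i = 76.00 mm (shorter outer/inner sides).
I_min = (166×102³ − 140.0×76.00³)/12 = 9.559×10^6 mm⁴
I = 9.559×10^-6 m⁴
Required critical load P_cr = n·P = 2.5 × 134 = 335.0 kN = 3.350×10^5 N
From P_cr = π²EI/(K·L)²:  L = (1/K)·√(π²EI/P_cr) = (1/1)·√(π²×1.05×10^11×9.559×10^-6/3.350×10^5)
L = 5.44 m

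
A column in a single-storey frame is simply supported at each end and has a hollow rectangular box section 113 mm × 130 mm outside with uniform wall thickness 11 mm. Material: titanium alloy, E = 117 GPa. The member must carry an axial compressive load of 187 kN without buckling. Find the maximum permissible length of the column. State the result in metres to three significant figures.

Inner dimensions: h_i = 130 − 2×11 = 108.0 mm, b_i = 113 − 2×11 = 91.00 mm
Weak-axis I_min = (h_o·b_o³ − h_i·b_i³)/12 with b_o = 113, b_i = 91.00 mm (shorter outer/inner sides).
I_min = (130×113³ − 108.0×91.00³)/12 = 8.849×10^6 mm⁴
I = 8.849×10^-6 m⁴
At the buckling limit P_cr = P = 1.870×10^5 N
From P_cr = π²EI/(K·L)²:  L = (1/K)·√(π²EI/P_cr) = (1/1)·√(π²×1.17×10^11×8.849×10^-6/1.870×10^5)
L = 7.39 m

L_max ≈ 7.39 m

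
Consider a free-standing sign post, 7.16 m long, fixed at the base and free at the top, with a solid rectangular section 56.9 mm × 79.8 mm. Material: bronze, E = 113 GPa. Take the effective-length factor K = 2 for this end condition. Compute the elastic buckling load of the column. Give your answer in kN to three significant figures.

Buckling occurs about the weak axis: I_min = h·b³/12 with b = 56.9 mm (the shorter side).
I_min = 79.8×56.9³/12 = 1.225×10^6 mm⁴
I = 1.225×10^6 mm⁴ = 1.225×10^-6 m⁴
Effective length L_e = K·L = 2 × 7.16 = 14.32 m
P_cr = π²EI / L_e² = π² × 113×10⁹ × 1.225×10^-6 / 14.32² = 6.663×10^3 N

P_cr ≈ 6.66 kN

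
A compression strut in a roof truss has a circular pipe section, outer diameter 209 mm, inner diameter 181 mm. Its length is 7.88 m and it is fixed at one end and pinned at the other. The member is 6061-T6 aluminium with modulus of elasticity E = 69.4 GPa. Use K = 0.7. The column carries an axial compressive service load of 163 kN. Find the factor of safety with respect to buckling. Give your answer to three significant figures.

d_o = 209 mm, d_i = 181 mm
I = π(d_o⁴ − d_i⁴)/64 = π(209⁴ − 181.0⁴)/64 = 4.098×10^7 mm⁴
I = 4.098×10^7 mm⁴ = 4.098×10^-5 m⁴
Effective length L_e = K·L = 0.7 × 7.88 = 5.516 m
P_cr = π²EI / L_e² = π² × 69.4×10⁹ × 4.098×10^-5 / 5.516² = 9.224×10^5 N
Factor of safety n = P_cr / P = 922.43 / 163 = 5.66

n ≈ 5.66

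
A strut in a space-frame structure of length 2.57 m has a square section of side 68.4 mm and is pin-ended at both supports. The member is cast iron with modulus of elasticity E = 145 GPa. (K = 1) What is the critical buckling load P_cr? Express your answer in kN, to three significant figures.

I = a⁴/12 = 68.4⁴/12 = 1.824×10^6 mm⁴
I = 1.824×10^6 mm⁴ = 1.824×10^-6 m⁴
Effective length L_e = K·L = 1 × 2.57 = 2.570 m
P_cr = π²EI / L_e² = π² × 145×10⁹ × 1.824×10^-6 / 2.570² = 3.952×10^5 N

P_cr ≈ 395 kN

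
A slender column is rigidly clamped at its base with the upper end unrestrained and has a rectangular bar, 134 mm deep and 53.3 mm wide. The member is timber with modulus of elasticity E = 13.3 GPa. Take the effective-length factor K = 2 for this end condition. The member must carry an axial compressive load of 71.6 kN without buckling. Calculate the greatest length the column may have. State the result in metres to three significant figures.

Buckling occurs about the weak axis: I_min = h·b³/12 with b = 53.3 mm (the shorter side).
I_min = 134×53.3³/12 = 1.691×10^6 mm⁴
I = 1.691×10^-6 m⁴
At the buckling limit P_cr = P = 7.160×10^4 N
From P_cr = π²EI/(K·L)²:  L = (1/K)·√(π²EI/P_cr) = (1/2)·√(π²×1.33×10^10×1.691×10^-6/7.160×10^4)
L = 0.880 m

L_max ≈ 0.880 m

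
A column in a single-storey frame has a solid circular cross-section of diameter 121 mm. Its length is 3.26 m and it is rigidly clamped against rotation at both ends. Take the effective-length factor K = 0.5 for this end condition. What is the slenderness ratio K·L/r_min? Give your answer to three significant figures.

For a solid circle r = d/4 = 121/4 = 30.25 mm
L_e = K·L = 0.5 × 3.26 m = 1.630 m = 1630.0 mm
λ = L_e / r_min = 1630.0 / 30.25 = 53.9

λ ≈ 53.9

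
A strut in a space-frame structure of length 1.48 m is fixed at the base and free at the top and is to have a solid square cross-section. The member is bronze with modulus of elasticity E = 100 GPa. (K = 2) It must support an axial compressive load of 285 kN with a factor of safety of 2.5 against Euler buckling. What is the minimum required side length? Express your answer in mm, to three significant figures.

a ≈ 93.3 mm

Required P_cr = n·P = 2.5 × 285 = 712.5 kN
L_e = K·L = 2 × 1.48 = 2.960 m
Required I = P_cr·L_e²/(π²E) = 7.125×10^5 × 2.960² / (π² × 1.00×10^11) = 6.325×10^-6 m⁴
I_req = 6.325×10^6 mm⁴
Solid square: I = a⁴/12  ⇒  a = (12I)^(1/4) = (12×6.325×10^6)^(1/4) = 93.3 mm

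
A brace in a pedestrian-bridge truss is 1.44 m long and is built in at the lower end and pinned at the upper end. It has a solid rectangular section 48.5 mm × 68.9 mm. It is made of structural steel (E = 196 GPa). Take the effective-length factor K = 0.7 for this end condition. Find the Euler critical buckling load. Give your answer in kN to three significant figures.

P_cr ≈ 1250 kN

Buckling occurs about the weak axis: I_min = h·b³/12 with b = 48.5 mm (the shorter side).
I_min = 68.9×48.5³/12 = 6.550×10^5 mm⁴
I = 6.550×10^5 mm⁴ = 6.550×10^-7 m⁴
Effective length L_e = K·L = 0.7 × 1.44 = 1.008 m
P_cr = π²EI / L_e² = π² × 196×10⁹ × 6.550×10^-7 / 1.008² = 1.247×10^6 N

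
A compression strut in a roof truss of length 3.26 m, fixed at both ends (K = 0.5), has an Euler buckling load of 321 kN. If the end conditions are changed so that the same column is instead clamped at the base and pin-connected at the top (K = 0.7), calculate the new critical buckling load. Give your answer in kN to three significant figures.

P_cr ∝ 1/K², so P_cr,new = P_cr,old × (K_old/K_new)² = 321 × (0.5/0.7)²
= 321 × 0.5102 = 164 kN

P_cr ≈ 164 kN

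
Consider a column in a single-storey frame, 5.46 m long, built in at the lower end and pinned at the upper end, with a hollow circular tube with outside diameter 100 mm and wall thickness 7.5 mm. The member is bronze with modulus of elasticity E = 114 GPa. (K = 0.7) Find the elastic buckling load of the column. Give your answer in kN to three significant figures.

Inner diameter d_i = 100 − 2×7.5 = 85.00 mm
I = π(d_o⁴ − d_i⁴)/64 = π(100⁴ − 85.00⁴)/64 = 2.346×10^6 mm⁴
I = 2.346×10^6 mm⁴ = 2.346×10^-6 m⁴
Effective length L_e = K·L = 0.7 × 5.46 = 3.822 m
P_cr = π²EI / L_e² = π² × 114×10⁹ × 2.346×10^-6 / 3.822² = 1.807×10^5 N

P_cr ≈ 181 kN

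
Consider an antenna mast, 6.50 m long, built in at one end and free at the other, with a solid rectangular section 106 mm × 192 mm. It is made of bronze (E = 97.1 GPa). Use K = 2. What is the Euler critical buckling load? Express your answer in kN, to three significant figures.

P_cr ≈ 108 kN

Buckling occurs about the weak axis: I_min = h·b³/12 with b = 106 mm (the shorter side).
I_min = 192×106³/12 = 1.906×10^7 mm⁴
I = 1.906×10^7 mm⁴ = 1.906×10^-5 m⁴
Effective length L_e = K·L = 2 × 6.50 = 13.00 m
P_cr = π²EI / L_e² = π² × 97.1×10⁹ × 1.906×10^-5 / 13.00² = 1.081×10^5 N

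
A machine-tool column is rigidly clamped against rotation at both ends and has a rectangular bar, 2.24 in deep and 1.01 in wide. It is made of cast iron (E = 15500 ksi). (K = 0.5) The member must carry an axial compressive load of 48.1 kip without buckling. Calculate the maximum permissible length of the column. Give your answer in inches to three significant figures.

L_max ≈ 49.5 in

Buckling occurs about the weak axis: I_min = h·b³/12 with b = 1.01 in (the shorter side).
I_min = 2.24×1.01³/12 = 0.1923 in⁴
At the buckling limit P_cr = P = 4.810×10^4 lb
From P_cr = π²EI/(K·L)²:  L = (1/K)·√(π²EI/P_cr) = (1/0.5)·√(π²×1.55×10^7×0.1923/4.810×10^4)
L = 49.5 in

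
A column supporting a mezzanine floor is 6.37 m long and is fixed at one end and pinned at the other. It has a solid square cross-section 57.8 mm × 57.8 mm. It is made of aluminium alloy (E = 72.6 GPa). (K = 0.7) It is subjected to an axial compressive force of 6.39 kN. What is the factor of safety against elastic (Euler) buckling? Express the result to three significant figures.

I = a⁴/12 = 57.8⁴/12 = 9.301×10^5 mm⁴
I = 9.301×10^5 mm⁴ = 9.301×10^-7 m⁴
Effective length L_e = K·L = 0.7 × 6.37 = 4.459 m
P_cr = π²EI / L_e² = π² × 72.6×10⁹ × 9.301×10^-7 / 4.459² = 3.352×10^4 N
Factor of safety n = P_cr / P = 33.519 / 6.39 = 5.25

n ≈ 5.25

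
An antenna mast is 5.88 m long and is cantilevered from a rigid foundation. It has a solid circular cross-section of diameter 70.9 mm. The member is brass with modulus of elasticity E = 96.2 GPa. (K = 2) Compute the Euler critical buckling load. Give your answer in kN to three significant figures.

P_cr ≈ 8.52 kN

I = πd⁴/64 = π×70.9⁴/64 = 1.240×10^6 mm⁴
I = 1.240×10^6 mm⁴ = 1.240×10^-6 m⁴
Effective length L_e = K·L = 2 × 5.88 = 11.76 m
P_cr = π²EI / L_e² = π² × 96.2×10⁹ × 1.240×10^-6 / 11.76² = 8.516×10^3 N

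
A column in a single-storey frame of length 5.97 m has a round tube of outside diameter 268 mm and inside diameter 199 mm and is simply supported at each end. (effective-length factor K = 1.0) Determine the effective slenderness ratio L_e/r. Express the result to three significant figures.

d_o = 268 mm, d_i = 199 mm
I = π(d_o⁴ − d_i⁴)/64 = π(268⁴ − 199.0⁴)/64 = 1.762×10^8 mm⁴
A = 2.531×10^4 mm²;  r_min = √(I/A) = √(1.762×10^8/2.531×10^4) = 83.45 mm
L_e = K·L = 1 × 5.97 m = 5.970 m = 5970.0 mm
λ = L_e / r_min = 5970.0 / 83.45 = 71.5

λ ≈ 71.5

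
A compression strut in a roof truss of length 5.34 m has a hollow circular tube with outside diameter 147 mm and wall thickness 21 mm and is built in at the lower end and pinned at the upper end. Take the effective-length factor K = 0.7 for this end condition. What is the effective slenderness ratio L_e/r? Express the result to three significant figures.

λ ≈ 82.8

Inner diameter d_i = 147 − 2×21 = 105.0 mm
I = π(d_o⁴ − d_i⁴)/64 = π(147⁴ − 105.0⁴)/64 = 1.695×10^7 mm⁴
A = 8.313×10^3 mm²;  r_min = √(I/A) = √(1.695×10^7/8.313×10^3) = 45.16 mm
L_e = K·L = 0.7 × 5.34 m = 3.738 m = 3738.0 mm
λ = L_e / r_min = 3738.0 / 45.16 = 82.8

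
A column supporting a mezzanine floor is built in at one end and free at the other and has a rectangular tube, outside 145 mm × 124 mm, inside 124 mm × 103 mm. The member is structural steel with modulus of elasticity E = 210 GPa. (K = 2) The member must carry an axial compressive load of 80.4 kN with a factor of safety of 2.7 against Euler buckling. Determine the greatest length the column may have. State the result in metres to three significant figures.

L_max ≈ 5.30 m

Weak-axis I_min = (h_o·b_o³ − h_i·b_i³)/12 with b_o = 124, b_i = 103.0 mm (shorter outer/inner sides).
I_min = (145×124³ − 124.0×103.0³)/12 = 1.175×10^7 mm⁴
I = 1.175×10^-5 m⁴
Required critical load P_cr = n·P = 2.7 × 80.4 = 217.1 kN = 2.171×10^5 N
From P_cr = π²EI/(K·L)²:  L = (1/K)·√(π²EI/P_cr) = (1/2)·√(π²×2.10×10^11×1.175×10^-5/2.171×10^5)
L = 5.30 m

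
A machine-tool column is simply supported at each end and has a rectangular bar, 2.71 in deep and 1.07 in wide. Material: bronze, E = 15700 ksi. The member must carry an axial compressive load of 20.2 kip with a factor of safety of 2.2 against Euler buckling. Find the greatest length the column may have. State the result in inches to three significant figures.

L_max ≈ 31.1 in

Buckling occurs about the weak axis: I_min = h·b³/12 with b = 1.07 in (the shorter side).
I_min = 2.71×1.07³/12 = 0.2767 in⁴
Required critical load P_cr = n·P = 2.2 × 20.2 = 44.44 kip = 4.444×10^4 lb
From P_cr = π²EI/(K·L)²:  L = (1/K)·√(π²EI/P_cr) = (1/1)·√(π²×1.57×10^7×0.2767/4.444×10^4)
L = 31.1 in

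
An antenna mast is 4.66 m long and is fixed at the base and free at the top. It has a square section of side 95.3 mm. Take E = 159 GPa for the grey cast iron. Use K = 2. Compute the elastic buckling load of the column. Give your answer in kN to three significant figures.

I = a⁴/12 = 95.3⁴/12 = 6.874×10^6 mm⁴
I = 6.874×10^6 mm⁴ = 6.874×10^-6 m⁴
Effective length L_e = K·L = 2 × 4.66 = 9.320 m
P_cr = π²EI / L_e² = π² × 159×10⁹ × 6.874×10^-6 / 9.320² = 1.242×10^5 N

P_cr ≈ 124 kN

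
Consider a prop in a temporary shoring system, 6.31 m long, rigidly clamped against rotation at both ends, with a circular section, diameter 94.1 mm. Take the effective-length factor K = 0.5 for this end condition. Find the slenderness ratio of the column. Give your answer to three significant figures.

For a solid circle r = d/4 = 94.1/4 = 23.52 mm
L_e = K·L = 0.5 × 6.31 m = 3.155 m = 3155.0 mm
λ = L_e / r_min = 3155.0 / 23.52 = 134

λ ≈ 134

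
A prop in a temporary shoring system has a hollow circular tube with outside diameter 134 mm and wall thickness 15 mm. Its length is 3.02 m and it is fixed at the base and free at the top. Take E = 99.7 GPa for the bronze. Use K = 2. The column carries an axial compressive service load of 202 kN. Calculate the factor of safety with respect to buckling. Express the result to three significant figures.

n ≈ 1.35

Inner diameter d_i = 134 − 2×15 = 104.0 mm
I = π(d_o⁴ − d_i⁴)/64 = π(134⁴ − 104.0⁴)/64 = 1.008×10^7 mm⁴
I = 1.008×10^7 mm⁴ = 1.008×10^-5 m⁴
Effective length L_e = K·L = 2 × 3.02 = 6.040 m
P_cr = π²EI / L_e² = π² × 99.7×10⁹ × 1.008×10^-5 / 6.040² = 2.720×10^5 N
Factor of safety n = P_cr / P = 271.99 / 202 = 1.35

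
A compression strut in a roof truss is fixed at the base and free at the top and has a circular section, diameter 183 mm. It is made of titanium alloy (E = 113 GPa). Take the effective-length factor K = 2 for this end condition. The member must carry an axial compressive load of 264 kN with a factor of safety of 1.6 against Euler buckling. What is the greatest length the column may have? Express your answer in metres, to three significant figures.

I = πd⁴/64 = π×183⁴/64 = 5.505×10^7 mm⁴
I = 5.505×10^-5 m⁴
Required critical load P_cr = n·P = 1.6 × 264 = 422.4 kN = 4.224×10^5 N
From P_cr = π²EI/(K·L)²:  L = (1/K)·√(π²EI/P_cr) = (1/2)·√(π²×1.13×10^11×5.505×10^-5/4.224×10^5)
L = 6.03 m

L_max ≈ 6.03 m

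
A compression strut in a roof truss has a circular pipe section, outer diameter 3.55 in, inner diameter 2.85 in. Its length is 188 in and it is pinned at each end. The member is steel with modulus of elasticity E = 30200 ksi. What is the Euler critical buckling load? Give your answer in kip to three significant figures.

d_o = 3.55 in, d_i = 2.85 in
I = π(d_o⁴ − d_i⁴)/64 = π(3.55⁴ − 2.850⁴)/64 = 4.558 in⁴
Effective length L_e = K·L = 1 × 188 = 188.0 in
P_cr = π²EI / L_e² = π² × 30200×10³ × 4.558 / 188.0² = 3.844×10^4 lb

P_cr ≈ 38.4 kip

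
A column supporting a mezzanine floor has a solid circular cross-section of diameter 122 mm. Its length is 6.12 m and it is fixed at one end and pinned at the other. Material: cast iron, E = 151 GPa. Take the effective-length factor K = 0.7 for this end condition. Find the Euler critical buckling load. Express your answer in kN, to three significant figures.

I = πd⁴/64 = π×122⁴/64 = 1.087×10^7 mm⁴
I = 1.087×10^7 mm⁴ = 1.087×10^-5 m⁴
Effective length L_e = K·L = 0.7 × 6.12 = 4.284 m
P_cr = π²EI / L_e² = π² × 151×10⁹ × 1.087×10^-5 / 4.284² = 8.831×10^5 N

P_cr ≈ 883 kN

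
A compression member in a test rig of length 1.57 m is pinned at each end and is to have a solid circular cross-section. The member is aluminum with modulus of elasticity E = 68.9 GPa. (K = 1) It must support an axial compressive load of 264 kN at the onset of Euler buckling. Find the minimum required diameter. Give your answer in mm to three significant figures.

L_e = K·L = 1 × 1.57 = 1.570 m
Required I = P_cr·L_e²/(π²E) = 2.640×10^5 × 1.570² / (π² × 6.89×10^10) = 9.569×10^-7 m⁴
I_req = 9.569×10^5 mm⁴
Solid circle: I = πd⁴/64  ⇒  d = (64I/π)^(1/4) = (64×9.569×10^5/π)^(1/4) = 66.4 mm

d ≈ 66.4 mm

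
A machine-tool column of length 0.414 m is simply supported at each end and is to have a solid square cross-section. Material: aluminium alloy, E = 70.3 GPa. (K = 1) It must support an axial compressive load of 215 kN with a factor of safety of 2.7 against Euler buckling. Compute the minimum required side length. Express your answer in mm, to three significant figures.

Required P_cr = n·P = 2.7 × 215 = 580.5 kN
L_e = K·L = 1 × 0.414 = 0.4140 m
Required I = P_cr·L_e²/(π²E) = 5.805×10^5 × 0.4140² / (π² × 7.03×10^10) = 1.434×10^-7 m⁴
I_req = 1.434×10^5 mm⁴
Solid square: I = a⁴/12  ⇒  a = (12I)^(1/4) = (12×1.434×10^5)^(1/4) = 36.2 mm

a ≈ 36.2 mm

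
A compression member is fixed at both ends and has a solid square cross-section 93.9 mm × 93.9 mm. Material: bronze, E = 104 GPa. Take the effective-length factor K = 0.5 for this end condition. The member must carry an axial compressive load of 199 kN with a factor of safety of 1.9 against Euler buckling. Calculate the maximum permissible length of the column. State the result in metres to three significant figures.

L_max ≈ 8.39 m

I = a⁴/12 = 93.9⁴/12 = 6.479×10^6 mm⁴
I = 6.479×10^-6 m⁴
Required critical load P_cr = n·P = 1.9 × 199 = 378.1 kN = 3.781×10^5 N
From P_cr = π²EI/(K·L)²:  L = (1/K)·√(π²EI/P_cr) = (1/0.5)·√(π²×1.04×10^11×6.479×10^-6/3.781×10^5)
L = 8.39 m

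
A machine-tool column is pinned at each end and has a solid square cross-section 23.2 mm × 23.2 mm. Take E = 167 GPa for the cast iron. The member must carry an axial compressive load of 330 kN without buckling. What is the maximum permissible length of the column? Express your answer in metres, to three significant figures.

L_max ≈ 0.347 m

I = a⁴/12 = 23.2⁴/12 = 2.414×10^4 mm⁴
I = 2.414×10^-8 m⁴
At the buckling limit P_cr = P = 3.300×10^5 N
From P_cr = π²EI/(K·L)²:  L = (1/K)·√(π²EI/P_cr) = (1/1)·√(π²×1.67×10^11×2.414×10^-8/3.300×10^5)
L = 0.347 m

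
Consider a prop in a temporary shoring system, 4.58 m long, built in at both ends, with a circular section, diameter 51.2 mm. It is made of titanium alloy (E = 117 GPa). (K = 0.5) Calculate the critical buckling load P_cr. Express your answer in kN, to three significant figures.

I = πd⁴/64 = π×51.2⁴/64 = 3.373×10^5 mm⁴
I = 3.373×10^5 mm⁴ = 3.373×10^-7 m⁴
Effective length L_e = K·L = 0.5 × 4.58 = 2.290 m
P_cr = π²EI / L_e² = π² × 117×10⁹ × 3.373×10^-7 / 2.290² = 7.428×10^4 N

P_cr ≈ 74.3 kN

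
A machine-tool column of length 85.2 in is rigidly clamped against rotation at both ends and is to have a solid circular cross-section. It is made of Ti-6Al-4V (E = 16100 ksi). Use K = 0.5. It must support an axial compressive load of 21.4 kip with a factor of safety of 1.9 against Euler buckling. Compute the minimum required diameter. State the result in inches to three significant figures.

d ≈ 1.75 in

Required P_cr = n·P = 1.9 × 21.4 = 40.66 kip
L_e = K·L = 0.5 × 85.2 = 42.60 in
Required I = P_cr·L_e²/(π²E) = 4.066×10^4 × 42.60² / (π² × 1.61×10^7) = 0.4644 in⁴
Solid circle: I = πd⁴/64  ⇒  d = (64I/π)^(1/4) = (64×0.4644/π)^(1/4) = 1.75 in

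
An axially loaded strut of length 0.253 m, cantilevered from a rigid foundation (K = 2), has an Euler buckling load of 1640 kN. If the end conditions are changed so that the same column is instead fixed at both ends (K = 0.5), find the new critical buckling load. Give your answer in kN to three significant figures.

P_cr ∝ 1/K², so P_cr,new = P_cr,old × (K_old/K_new)² = 1640 × (2/0.5)²
= 1640 × 16.00 = 26200 kN

P_cr ≈ 26200 kN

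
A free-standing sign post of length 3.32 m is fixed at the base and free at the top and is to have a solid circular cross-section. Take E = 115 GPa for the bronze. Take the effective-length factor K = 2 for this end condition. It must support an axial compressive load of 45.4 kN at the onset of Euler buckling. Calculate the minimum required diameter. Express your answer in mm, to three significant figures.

d ≈ 77.4 mm

L_e = K·L = 2 × 3.32 = 6.640 m
Required I = P_cr·L_e²/(π²E) = 4.540×10^4 × 6.640² / (π² × 1.15×10^11) = 1.764×10^-6 m⁴
I_req = 1.764×10^6 mm⁴
Solid circle: I = πd⁴/64  ⇒  d = (64I/π)^(1/4) = (64×1.764×10^6/π)^(1/4) = 77.4 mm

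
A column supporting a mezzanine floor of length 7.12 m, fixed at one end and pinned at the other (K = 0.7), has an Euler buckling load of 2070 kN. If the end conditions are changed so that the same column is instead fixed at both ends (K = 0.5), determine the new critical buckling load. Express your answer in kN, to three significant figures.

P_cr ≈ 4060 kN

P_cr ∝ 1/K², so P_cr,new = P_cr,old × (K_old/K_new)² = 2070 × (0.7/0.5)²
= 2070 × 1.960 = 4060 kN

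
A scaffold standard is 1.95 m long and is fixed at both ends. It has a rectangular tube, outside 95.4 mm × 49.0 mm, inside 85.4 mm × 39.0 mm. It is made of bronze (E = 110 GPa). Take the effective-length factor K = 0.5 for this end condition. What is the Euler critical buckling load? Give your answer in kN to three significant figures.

P_cr ≈ 586 kN

Weak-axis I_min = (h_o·b_o³ − h_i·b_i³)/12 with b_o = 49.0, b_i = 39.00 mm (shorter outer/inner sides).
I_min = (95.4×49.0³ − 85.40×39.00³)/12 = 5.132×10^5 mm⁴
I = 5.132×10^5 mm⁴ = 5.132×10^-7 m⁴
Effective length L_e = K·L = 0.5 × 1.95 = 0.9750 m
P_cr = π²EI / L_e² = π² × 110×10⁹ × 5.132×10^-7 / 0.9750² = 5.860×10^5 N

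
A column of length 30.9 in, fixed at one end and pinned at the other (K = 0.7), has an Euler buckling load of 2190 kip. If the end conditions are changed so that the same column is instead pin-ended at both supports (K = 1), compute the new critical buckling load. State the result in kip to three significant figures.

P_cr ∝ 1/K², so P_cr,new = P_cr,old × (K_old/K_new)² = 2190 × (0.7/1)²
= 2190 × 0.4900 = 1070 kip

P_cr ≈ 1070 kip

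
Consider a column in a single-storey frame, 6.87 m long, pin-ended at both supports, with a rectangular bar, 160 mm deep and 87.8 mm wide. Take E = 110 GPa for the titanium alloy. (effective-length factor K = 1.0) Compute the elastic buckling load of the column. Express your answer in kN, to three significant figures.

Buckling occurs about the weak axis: I_min = h·b³/12 with b = 87.8 mm (the shorter side).
I_min = 160×87.8³/12 = 9.024×10^6 mm⁴
I = 9.024×10^6 mm⁴ = 9.024×10^-6 m⁴
Effective length L_e = K·L = 1 × 6.87 = 6.870 m
P_cr = π²EI / L_e² = π² × 110×10⁹ × 9.024×10^-6 / 6.870² = 2.076×10^5 N

P_cr ≈ 208 kN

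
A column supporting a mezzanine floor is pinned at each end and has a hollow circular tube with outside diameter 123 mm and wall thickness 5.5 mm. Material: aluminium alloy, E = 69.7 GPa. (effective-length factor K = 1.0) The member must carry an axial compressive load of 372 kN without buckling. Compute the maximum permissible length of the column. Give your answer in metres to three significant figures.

Inner diameter d_i = 123 − 2×5.5 = 112.0 mm
I = π(d_o⁴ − d_i⁴)/64 = π(123⁴ − 112.0⁴)/64 = 3.511×10^6 mm⁴
I = 3.511×10^-6 m⁴
At the buckling limit P_cr = P = 3.720×10^5 N
From P_cr = π²EI/(K·L)²:  L = (1/K)·√(π²EI/P_cr) = (1/1)·√(π²×6.97×10^10×3.511×10^-6/3.720×10^5)
L = 2.55 m

L_max ≈ 2.55 m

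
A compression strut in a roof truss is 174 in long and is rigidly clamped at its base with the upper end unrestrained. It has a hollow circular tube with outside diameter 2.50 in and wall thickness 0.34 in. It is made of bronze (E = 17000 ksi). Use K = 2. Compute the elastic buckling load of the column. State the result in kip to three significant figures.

P_cr ≈ 1.91 kip

Inner diameter d_i = 2.50 − 2×0.34 = 1.820 in
I = π(d_o⁴ − d_i⁴)/64 = π(2.50⁴ − 1.820⁴)/64 = 1.379 in⁴
Effective length L_e = K·L = 2 × 174 = 348.0 in
P_cr = π²EI / L_e² = π² × 17000×10³ × 1.379 / 348.0² = 1.910×10^3 lb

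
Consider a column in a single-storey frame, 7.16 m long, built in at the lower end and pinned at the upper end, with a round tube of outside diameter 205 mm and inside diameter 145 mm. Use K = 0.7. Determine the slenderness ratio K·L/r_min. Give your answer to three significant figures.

d_o = 205 mm, d_i = 145 mm
I = π(d_o⁴ − d_i⁴)/64 = π(205⁴ − 145.0⁴)/64 = 6.499×10^7 mm⁴
A = 1.649×10^4 mm²;  r_min = √(I/A) = √(6.499×10^7/1.649×10^4) = 62.77 mm
L_e = K·L = 0.7 × 7.16 m = 5.012 m = 5012.0 mm
λ = L_e / r_min = 5012.0 / 62.77 = 79.8

λ ≈ 79.8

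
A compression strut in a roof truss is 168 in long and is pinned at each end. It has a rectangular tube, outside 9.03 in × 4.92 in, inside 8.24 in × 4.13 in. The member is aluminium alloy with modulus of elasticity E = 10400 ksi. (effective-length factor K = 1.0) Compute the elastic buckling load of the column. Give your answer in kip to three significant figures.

P_cr ≈ 150 kip

Weak-axis I_min = (h_o·b_o³ − h_i·b_i³)/12 with b_o = 4.92, b_i = 4.130 in (shorter outer/inner sides).
I_min = (9.03×4.92³ − 8.240×4.130³)/12 = 41.25 in⁴
Effective length L_e = K·L = 1 × 168 = 168.0 in
P_cr = π²EI / L_e² = π² × 10400×10³ × 41.25 / 168.0² = 1.500×10^5 lb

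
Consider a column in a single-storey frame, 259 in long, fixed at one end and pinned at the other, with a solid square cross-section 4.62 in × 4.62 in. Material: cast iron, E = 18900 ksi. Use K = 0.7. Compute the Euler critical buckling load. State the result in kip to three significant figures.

P_cr ≈ 215 kip

I = a⁴/12 = 4.62⁴/12 = 37.97 in⁴
Effective length L_e = K·L = 0.7 × 259 = 181.3 in
P_cr = π²EI / L_e² = π² × 18900×10³ × 37.97 / 181.3² = 2.155×10^5 lb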